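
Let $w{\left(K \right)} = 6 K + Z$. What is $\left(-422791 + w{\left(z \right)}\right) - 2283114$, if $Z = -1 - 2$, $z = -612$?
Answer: $-2709580$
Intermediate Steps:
$Z = -3$
$w{\left(K \right)} = -3 + 6 K$ ($w{\left(K \right)} = 6 K - 3 = -3 + 6 K$)
$\left(-422791 + w{\left(z \right)}\right) - 2283114 = \left(-422791 + \left(-3 + 6 \left(-612\right)\right)\right) - 2283114 = \left(-422791 - 3675\right) - 2283114 = -426466 - 2283114 = -2709580$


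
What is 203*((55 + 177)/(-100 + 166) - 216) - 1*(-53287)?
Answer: 335035/33 ≈ 10153.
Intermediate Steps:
203*((55 + 177)/(-100 + 166) - 216) - 1*(-53287) = 203*(232/66 - 216) + 53287 = 203*(232*(1/66) - 216) + 53287 = 203*(116/33 - 216) + 53287 = 203*(-7012/33) + 53287 = -1423436/33 + 53287 = 335035/33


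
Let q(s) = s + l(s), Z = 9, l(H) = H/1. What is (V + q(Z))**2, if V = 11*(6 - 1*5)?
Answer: 841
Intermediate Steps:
l(H) = H (l(H) = H*1 = H)
q(s) = 2*s (q(s) = s + s = 2*s)
V = 11 (V = 11*(6 - 5) = 11*1 = 11)
(V + q(Z))**2 = (11 + 2*9)**2 = (11 + 18)**2 = 29**2 = 841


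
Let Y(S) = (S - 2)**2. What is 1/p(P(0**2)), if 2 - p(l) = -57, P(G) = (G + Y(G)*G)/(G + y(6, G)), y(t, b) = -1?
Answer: 1/59 ≈ 0.016949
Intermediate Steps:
Y(S) = (-2 + S)**2
P(G) = (G + G*(-2 + G)**2)/(-1 + G) (P(G) = (G + (-2 + G)**2*G)/(G - 1) = (G + G*(-2 + G)**2)/(-1 + G))
p(l) = 59 (p(l) = 2 - 1*(-57) = 2 + 57 = 59)
1/p(P(0**2)) = 1/59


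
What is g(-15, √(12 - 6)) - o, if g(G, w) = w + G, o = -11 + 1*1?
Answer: -5 + √6 ≈ -2.5505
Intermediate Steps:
o = -10 (o = -11 + 1 = -10)
g(G, w) = G + w
g(-15, √(12 - 6)) - o = (-15 + √(12 - 6)) - 1*(-10) = (-15 + √6) + 10 = -5 + √6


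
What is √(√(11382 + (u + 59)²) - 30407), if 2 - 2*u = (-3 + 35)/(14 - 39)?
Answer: √(-760175 + √9412006)/5 ≈ 174.02*I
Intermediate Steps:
u = 41/25 (u = 1 - (-3 + 35)/(2*(14 - 39)) = 1 - 16/(-25) = 1 - 16*(-1)/25 = 1 - ½*(-32/25) = 1 + 16/25 = 41/25 ≈ 1.6400)
√(√(11382 + (u + 59)²) - 30407) = √(√(11382 + (41/25 + 59)²) - 30407) = √(√(11382 + (1516/25)²) - 30407) = √(√(11382 + 2298256/625) - 30407) = √(√(9412006/625) - 30407) = √(√9412006/25 - 30407) = √(-30407 + √9412006/25)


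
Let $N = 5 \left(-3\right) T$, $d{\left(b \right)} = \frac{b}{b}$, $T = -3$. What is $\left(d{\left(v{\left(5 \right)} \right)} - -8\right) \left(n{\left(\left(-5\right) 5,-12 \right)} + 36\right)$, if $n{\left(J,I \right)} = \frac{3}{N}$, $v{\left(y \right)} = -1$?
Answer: $\frac{1623}{5} \approx 324.6$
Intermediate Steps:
$d{\left(b \right)} = 1$
$N = 45$ ($N = 5 \left(-3\right) \left(-3\right) = \left(-15\right) \left(-3\right) = 45$)
$n{\left(J,I \right)} = \frac{1}{15}$ ($n{\left(J,I \right)} = \frac{3}{45} = 3 \cdot \frac{1}{45} = \frac{1}{15}$)
$\left(d{\left(v{\left(5 \right)} \right)} - -8\right) \left(n{\left(\left(-5\right) 5,-12 \right)} + 36\right) = \left(1 - -8\right) \left(\frac{1}{15} + 36\right) = \left(1 + 8\right) \frac{541}{15} = 9 \cdot \frac{541}{15} = \frac{1623}{5}$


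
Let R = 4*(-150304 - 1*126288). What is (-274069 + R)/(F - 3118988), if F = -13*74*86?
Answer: 1380437/3201720 ≈ 0.43115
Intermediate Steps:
F = -82732 (F = -962*86 = -82732)
R = -1106368 (R = 4*(-150304 - 126288) = 4*(-276592) = -1106368)
(-274069 + R)/(F - 3118988) = (-274069 - 1106368)/(-82732 - 3118988) = -1380437/(-3201720) = -1380437*(-1/3201720) = 1380437/3201720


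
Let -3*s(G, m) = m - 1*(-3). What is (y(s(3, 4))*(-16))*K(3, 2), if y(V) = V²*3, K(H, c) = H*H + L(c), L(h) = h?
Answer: -8624/3 ≈ -2874.7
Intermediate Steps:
s(G, m) = -1 - m/3 (s(G, m) = -(m - 1*(-3))/3 = -(m + 3)/3 = -(3 + m)/3 = -1 - m/3)
K(H, c) = c + H² (K(H, c) = H*H + c = H² + c = c + H²)
y(V) = 3*V²
(y(s(3, 4))*(-16))*K(3, 2) = ((3*(-1 - ⅓*4)²)*(-16))*(2 + 3²) = ((3*(-1 - 4/3)²)*(-16))*(2 + 9) = ((3*(-7/3)²)*(-16))*11 = ((3*(49/9))*(-16))*11 = ((49/3)*(-16))*11 = -784/3*11 = -8624/3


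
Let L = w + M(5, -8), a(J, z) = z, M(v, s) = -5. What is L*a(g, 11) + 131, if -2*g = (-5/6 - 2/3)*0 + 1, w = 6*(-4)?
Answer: -188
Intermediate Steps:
w = -24
g = -½ (g = -((-5/6 - 2/3)*0 + 1)/2 = -((-5*⅙ - 2*⅓)*0 + 1)/2 = -((-⅚ - ⅔)*0 + 1)/2 = -(-3/2*0 + 1)/2 = -(0 + 1)/2 = -½*1 = -½ ≈ -0.50000)
L = -29 (L = -24 - 5 = -29)
L*a(g, 11) + 131 = -29*11 + 131 = -319 + 131 = -188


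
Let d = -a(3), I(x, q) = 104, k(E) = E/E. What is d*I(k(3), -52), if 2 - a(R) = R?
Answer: 104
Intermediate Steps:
k(E) = 1
a(R) = 2 - R
d = 1 (d = -(2 - 1*3) = -(2 - 3) = -1*(-1) = 1)
d*I(k(3), -52) = 1*104 = 104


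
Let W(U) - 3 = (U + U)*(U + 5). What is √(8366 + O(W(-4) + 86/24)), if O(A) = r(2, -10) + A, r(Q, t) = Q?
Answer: √301197/6 ≈ 91.469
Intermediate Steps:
W(U) = 3 + 2*U*(5 + U) (W(U) = 3 + (U + U)*(U + 5) = 3 + (2*U)*(5 + U) = 3 + 2*U*(5 + U))
O(A) = 2 + A
√(8366 + O(W(-4) + 86/24)) = √(8366 + (2 + ((3 + 2*(-4)² + 10*(-4)) + 86/24))) = √(8366 + (2 + ((3 + 2*16 - 40) + 86*(1/24)))) = √(8366 + (2 + ((3 + 32 - 40) + 43/12))) = √(8366 + (2 + (-5 + 43/12))) = √(8366 + (2 - 17/12)) = √(8366 + 7/12) = √(100399/12) = √301197/6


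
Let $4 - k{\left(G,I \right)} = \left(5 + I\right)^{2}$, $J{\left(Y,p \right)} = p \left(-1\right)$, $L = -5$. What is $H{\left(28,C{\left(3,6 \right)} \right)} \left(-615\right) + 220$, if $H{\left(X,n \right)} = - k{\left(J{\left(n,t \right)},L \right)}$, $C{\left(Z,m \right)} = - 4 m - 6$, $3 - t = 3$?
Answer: $2680$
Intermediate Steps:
$t = 0$ ($t = 3 - 3 = 0$)
$J{\left(Y,p \right)} = - p$
$k{\left(G,I \right)} = 4 - \left(5 + I\right)^{2}$
$C{\left(Z,m \right)} = -6 - 4 m$
$H{\left(X,n \right)} = -4$ ($H{\left(X,n \right)} = - (4 - \left(5 - 5\right)^{2}) = - (4 - 0^{2}) = - (4 - 0) = - (4 + 0) = \left(-1\right) 4 = -4$)
$H{\left(28,C{\left(3,6 \right)} \right)} \left(-615\right) + 220 = \left(-4\right) \left(-615\right) + 220 = 2460 + 220 = 2680$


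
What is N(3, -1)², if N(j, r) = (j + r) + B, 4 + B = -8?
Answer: 100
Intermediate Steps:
B = -12 (B = -4 - 8 = -12)
N(j, r) = -12 + j + r (N(j, r) = (j + r) - 12 = -12 + j + r)
N(3, -1)² = (-12 + 3 - 1)² = (-10)² = 100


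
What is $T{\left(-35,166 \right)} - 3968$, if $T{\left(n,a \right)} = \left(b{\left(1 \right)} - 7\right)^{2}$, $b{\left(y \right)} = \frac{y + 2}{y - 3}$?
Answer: $- \frac{15583}{4} \approx -3895.8$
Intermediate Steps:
$b{\left(y \right)} = \frac{2 + y}{-3 + y}$
$T{\left(n,a \right)} = \frac{289}{4}$ ($T{\left(n,a \right)} = \left(\frac{2 + 1}{-3 + 1} - 7\right)^{2} = \left(\frac{1}{-2} \cdot 3 - 7\right)^{2} = \left(\left(- \frac{1}{2}\right) 3 - 7\right)^{2} = \left(- \frac{3}{2} - 7\right)^{2} = \left(- \frac{17}{2}\right)^{2} = \frac{289}{4}$)
$T{\left(-35,166 \right)} - 3968 = \frac{289}{4} - 3968 = - \frac{15583}{4}$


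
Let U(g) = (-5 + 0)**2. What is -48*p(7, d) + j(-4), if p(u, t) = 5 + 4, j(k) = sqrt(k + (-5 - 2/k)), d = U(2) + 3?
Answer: -432 + I*sqrt(34)/2 ≈ -432.0 + 2.9155*I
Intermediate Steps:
U(g) = 25 (U(g) = (-5)**2 = 25)
d = 28 (d = 25 + 3 = 28)
j(k) = sqrt(-5 + k - 2/k) (j(k) = sqrt(k + (-5 - 2/k)) = sqrt(-5 + k - 2/k))
p(u, t) = 9
-48*p(7, d) + j(-4) = -48*9 + sqrt(-5 - 4 - 2/(-4)) = -432 + sqrt(-5 - 4 - 2*(-1/4)) = -432 + sqrt(-5 - 4 + 1/2) = -432 + sqrt(-17/2) = -432 + I*sqrt(34)/2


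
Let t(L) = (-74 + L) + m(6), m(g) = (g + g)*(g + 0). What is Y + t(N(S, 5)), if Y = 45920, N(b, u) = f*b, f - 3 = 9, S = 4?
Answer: 45966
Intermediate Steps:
f = 12 (f = 3 + 9 = 12)
m(g) = 2*g² (m(g) = (2*g)*g = 2*g²)
N(b, u) = 12*b
t(L) = -2 + L (t(L) = (-74 + L) + 2*6² = (-74 + L) + 2*36 = (-74 + L) + 72 = -2 + L)
Y + t(N(S, 5)) = 45920 + (-2 + 12*4) = 45920 + (-2 + 48) = 45920 + 46 = 45966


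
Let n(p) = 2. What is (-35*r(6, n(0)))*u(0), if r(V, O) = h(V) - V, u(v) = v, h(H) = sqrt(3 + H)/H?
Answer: 0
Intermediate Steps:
h(H) = sqrt(3 + H)/H
r(V, O) = -V + sqrt(3 + V)/V (r(V, O) = sqrt(3 + V)/V - V = -V + sqrt(3 + V)/V)
(-35*r(6, n(0)))*u(0) = -35*(-1*6 + sqrt(3 + 6)/6)*0 = -35*(-6 + sqrt(9)/6)*0 = -35*(-6 + (1/6)*3)*0 = -35*(-6 + 1/2)*0 = -35*(-11/2)*0 = (385/2)*0 = 0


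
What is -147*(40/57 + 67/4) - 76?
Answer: -200747/76 ≈ -2641.4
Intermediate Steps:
-147*(40/57 + 67/4) - 76 = -147*3979/228 - 76 = -194971/76 - 76 = -200747/76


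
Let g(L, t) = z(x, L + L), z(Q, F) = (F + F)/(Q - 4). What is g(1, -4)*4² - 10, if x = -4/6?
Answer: -166/7 ≈ -23.714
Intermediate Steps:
x = -⅔ (x = -4*⅙ = -⅔ ≈ -0.66667)
z(Q, F) = 2*F/(-4 + Q) (z(Q, F) = (2*F)/(-4 + Q) = 2*F/(-4 + Q))
g(L, t) = -6*L/7 (g(L, t) = 2*(L + L)/(-4 - ⅔) = 2*(2*L)/(-14/3) = 2*(2*L)*(-3/14) = -6*L/7)
g(1, -4)*4² - 10 = -6/7*1*4² - 10 = -6/7*16 - 10 = -96/7 - 10 = -166/7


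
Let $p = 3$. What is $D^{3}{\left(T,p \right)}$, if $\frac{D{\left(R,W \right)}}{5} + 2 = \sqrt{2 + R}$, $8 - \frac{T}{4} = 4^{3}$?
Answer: $165500 - 26250 i \sqrt{222} \approx 1.655 \cdot 10^{5} - 3.9112 \cdot 10^{5} i$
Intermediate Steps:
$T = -224$ ($T = 32 - 4 \cdot 4^{3} = 32 - 256 = -224$)
$D{\left(R,W \right)} = -10 + 5 \sqrt{2 + R}$
$D^{3}{\left(T,p \right)} = \left(-10 + 5 \sqrt{2 - 224}\right)^{3} = \left(-10 + 5 \sqrt{-222}\right)^{3} = \left(-10 + 5 i \sqrt{222}\right)^{3}$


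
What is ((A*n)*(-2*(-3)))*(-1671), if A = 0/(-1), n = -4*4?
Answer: 0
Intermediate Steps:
n = -16
A = 0 (A = 0*(-1) = 0)
((A*n)*(-2*(-3)))*(-1671) = ((0*(-16))*(-2*(-3)))*(-1671) = (0*6)*(-1671) = 0*(-1671) = 0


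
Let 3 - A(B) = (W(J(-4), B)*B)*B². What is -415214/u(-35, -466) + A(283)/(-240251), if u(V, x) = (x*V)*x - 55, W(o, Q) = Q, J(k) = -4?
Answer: 48751687270056484/1826031329265 ≈ 26698.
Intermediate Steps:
u(V, x) = -55 + V*x² (u(V, x) = (V*x)*x - 55 = V*x² - 55 = -55 + V*x²)
A(B) = 3 - B⁴ (A(B) = 3 - B*B*B² = 3 - B²*B² = 3 - B⁴)
-415214/u(-35, -466) + A(283)/(-240251) = -415214/(-55 - 35*(-466)²) + (3 - 1*283⁴)/(-240251) = -415214/(-55 - 35*217156) + (3 - 1*6414247921)*(-1/240251) = -415214/(-55 - 7600460) + (3 - 6414247921)*(-1/240251) = -415214/(-7600515) - 6414247918*(-1/240251) = -415214*(-1/7600515) + 6414247918/240251 = 415214/7600515 + 6414247918/240251 = 48751687270056484/1826031329265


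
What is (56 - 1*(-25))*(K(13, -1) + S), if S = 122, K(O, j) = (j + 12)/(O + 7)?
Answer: 198531/20 ≈ 9926.5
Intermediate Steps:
K(O, j) = (12 + j)/(7 + O)
(56 - 1*(-25))*(K(13, -1) + S) = (56 - 1*(-25))*((12 - 1)/(7 + 13) + 122) = (56 + 25)*(11/20 + 122) = 81*((1/20)*11 + 122) = 81*(11/20 + 122) = 81*(2451/20) = 198531/20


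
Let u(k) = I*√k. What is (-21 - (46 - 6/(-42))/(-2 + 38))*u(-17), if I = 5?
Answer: -28075*I*√17/252 ≈ -459.35*I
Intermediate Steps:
u(k) = 5*√k
(-21 - (46 - 6/(-42))/(-2 + 38))*u(-17) = (-21 - (46 - 6/(-42))/(-2 + 38))*(5*√(-17)) = (-21 - (46 - 6*(-1/42))/36)*(5*(I*√17)) = (-21 - (46 + ⅐)/36)*(5*I*√17) = (-21 - 323/(7*36))*(5*I*√17) = (-21 - 1*323/252)*(5*I*√17) = (-21 - 323/252)*(5*I*√17) = -28075*I*√17/252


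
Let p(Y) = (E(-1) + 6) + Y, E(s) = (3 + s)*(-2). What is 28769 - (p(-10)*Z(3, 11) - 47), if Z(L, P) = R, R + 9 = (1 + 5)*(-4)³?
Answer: 25672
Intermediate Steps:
E(s) = -6 - 2*s
p(Y) = 2 + Y (p(Y) = ((-6 - 2*(-1)) + 6) + Y = ((-6 + 2) + 6) + Y = (-4 + 6) + Y = 2 + Y)
R = -393 (R = -9 + (1 + 5)*(-4)³ = -9 + 6*(-64) = -9 - 384 = -393)
Z(L, P) = -393
28769 - (p(-10)*Z(3, 11) - 47) = 28769 - ((2 - 10)*(-393) - 47) = 28769 - (-8*(-393) - 47) = 28769 - (3144 - 47) = 28769 - 1*3097 = 28769 - 3097 = 25672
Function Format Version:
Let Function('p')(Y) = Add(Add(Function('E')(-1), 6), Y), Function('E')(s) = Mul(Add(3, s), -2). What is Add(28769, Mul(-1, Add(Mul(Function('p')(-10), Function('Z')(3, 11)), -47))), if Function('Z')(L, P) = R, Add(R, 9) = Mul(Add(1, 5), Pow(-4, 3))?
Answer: 25672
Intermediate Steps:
Function('E')(s) = Add(-6, Mul(-2, s))
Function('p')(Y) = Add(2, Y) (Function('p')(Y) = Add(Add(Add(-6, Mul(-2, -1)), 6), Y) = Add(Add(Add(-6, 2), 6), Y) = Add(Add(-4, 6), Y) = Add(2, Y))
R = -393 (R = Add(-9, Mul(Add(1, 5), Pow(-4, 3))) = Add(-9, Mul(6, -64)) = Add(-9, -384) = -393)
Function('Z')(L, P) = -393
Add(28769, Mul(-1, Add(Mul(Function('p')(-10), Function('Z')(3, 11)), -47))) = Add(28769, Mul(-1, Add(Mul(Add(2, -10), -393), -47))) = Add(28769, Mul(-1, Add(Mul(-8, -393), -47))) = Add(28769, Mul(-1, Add(3144, -47))) = Add(28769, Mul(-1, 3097)) = Add(28769, -3097) = 25672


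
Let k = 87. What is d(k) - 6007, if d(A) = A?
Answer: -5920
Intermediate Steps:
d(k) - 6007 = 87 - 6007 = -5920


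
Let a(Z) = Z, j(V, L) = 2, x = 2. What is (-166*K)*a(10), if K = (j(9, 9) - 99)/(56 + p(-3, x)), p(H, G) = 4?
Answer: 8051/3 ≈ 2683.7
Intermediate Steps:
K = -97/60 (K = (2 - 99)/(56 + 4) = -97/60 ≈ -1.6167)
(-166*K)*a(10) = -166*(-97/60)*10 = (8051/30)*10 = 8051/3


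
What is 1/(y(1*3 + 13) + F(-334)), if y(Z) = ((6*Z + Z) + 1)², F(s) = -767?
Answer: 1/12002 ≈ 8.3319e-5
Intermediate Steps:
y(Z) = (1 + 7*Z)² (y(Z) = (7*Z + 1)² = (1 + 7*Z)²)
1/(y(1*3 + 13) + F(-334)) = 1/((1 + 7*(1*3 + 13))² - 767) = 1/((1 + 7*(3 + 13))² - 767) = 1/((1 + 7*16)² - 767) = 1/((1 + 112)² - 767) = 1/(113² - 767) = 1/(12769 - 767) = 1/12002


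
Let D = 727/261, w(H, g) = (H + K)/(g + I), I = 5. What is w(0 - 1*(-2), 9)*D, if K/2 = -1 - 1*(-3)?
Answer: 727/609 ≈ 1.1938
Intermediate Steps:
K = 4 (K = 2*(-1 - 1*(-3)) = 2*(-1 + 3) = 2*2 = 4)
w(H, g) = (4 + H)/(5 + g) (w(H, g) = (H + 4)/(g + 5) = (4 + H)/(5 + g))
D = 727/261 (D = 727*(1/261) = 727/261 ≈ 2.7854)
w(0 - 1*(-2), 9)*D = ((4 + (0 - 1*(-2)))/(5 + 9))*(727/261) = ((4 + (0 + 2))/14)*(727/261) = ((4 + 2)/14)*(727/261) = ((1/14)*6)*(727/261) = (3/7)*(727/261) = 727/609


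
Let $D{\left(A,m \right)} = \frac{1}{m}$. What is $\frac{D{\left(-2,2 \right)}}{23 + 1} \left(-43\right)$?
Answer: $- \frac{43}{48} \approx -0.89583$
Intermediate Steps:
$\frac{D{\left(-2,2 \right)}}{23 + 1} \left(-43\right) = \frac{1}{2 \left(23 + 1\right)} \left(-43\right) = \frac{1}{2 \cdot 24} \left(-43\right) = \frac{1}{2} \cdot \frac{1}{24} \left(-43\right) = \frac{1}{48} \left(-43\right) = - \frac{43}{48}$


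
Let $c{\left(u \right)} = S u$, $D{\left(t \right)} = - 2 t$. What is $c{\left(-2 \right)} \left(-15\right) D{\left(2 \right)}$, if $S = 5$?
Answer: $-600$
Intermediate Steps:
$c{\left(u \right)} = 5 u$
$c{\left(-2 \right)} \left(-15\right) D{\left(2 \right)} = 5 \left(-2\right) \left(-15\right) \left(\left(-2\right) 2\right) = \left(-10\right) \left(-15\right) \left(-4\right) = 150 \left(-4\right) = -600$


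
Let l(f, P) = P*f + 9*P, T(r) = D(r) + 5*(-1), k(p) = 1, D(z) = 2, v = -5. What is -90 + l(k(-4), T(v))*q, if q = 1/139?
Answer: -12540/139 ≈ -90.216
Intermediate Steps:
q = 1/139 ≈ 0.0071942
T(r) = -3 (T(r) = 2 + 5*(-1) = 2 - 5 = -3)
l(f, P) = 9*P + P*f
-90 + l(k(-4), T(v))*q = -90 - 3*(9 + 1)*(1/139) = -90 - 3*10*(1/139) = -90 - 30*1/139 = -90 - 30/139 = -12540/139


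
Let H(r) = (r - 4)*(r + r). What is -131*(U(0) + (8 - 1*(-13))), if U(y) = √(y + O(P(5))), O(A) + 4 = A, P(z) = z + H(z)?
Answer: -2751 - 131*√11 ≈ -3185.5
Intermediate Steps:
H(r) = 2*r*(-4 + r) (H(r) = (-4 + r)*(2*r) = 2*r*(-4 + r))
P(z) = z + 2*z*(-4 + z)
O(A) = -4 + A
U(y) = √(11 + y) (U(y) = √(y + (-4 + 5*(-7 + 2*5))) = √(y + (-4 + 5*(-7 + 10))) = √(y + (-4 + 5*3)) = √(y + (-4 + 15)) = √(y + 11) = √(11 + y))
-131*(U(0) + (8 - 1*(-13))) = -131*(√(11 + 0) + (8 - 1*(-13))) = -131*(√11 + (8 + 13)) = -131*(√11 + 21) = -131*(21 + √11) = -2751 - 131*√11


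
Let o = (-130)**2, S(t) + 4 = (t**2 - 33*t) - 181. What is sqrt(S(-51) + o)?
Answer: sqrt(20999) ≈ 144.91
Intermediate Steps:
S(t) = -185 + t**2 - 33*t (S(t) = -4 + ((t**2 - 33*t) - 181) = -4 + (-181 + t**2 - 33*t) = -185 + t**2 - 33*t)
o = 16900
sqrt(S(-51) + o) = sqrt((-185 + (-51)**2 - 33*(-51)) + 16900) = sqrt((-185 + 2601 + 1683) + 16900) = sqrt(4099 + 16900) = sqrt(20999)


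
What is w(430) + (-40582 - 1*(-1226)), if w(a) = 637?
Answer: -38719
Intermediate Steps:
w(430) + (-40582 - 1*(-1226)) = 637 + (-40582 - 1*(-1226)) = 637 + (-40582 + 1226) = 637 - 39356 = -38719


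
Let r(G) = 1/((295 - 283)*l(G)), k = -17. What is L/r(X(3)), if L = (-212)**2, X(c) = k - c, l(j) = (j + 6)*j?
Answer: 151011840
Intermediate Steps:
l(j) = j*(6 + j) (l(j) = (6 + j)*j = j*(6 + j))
X(c) = -17 - c
r(G) = 1/(12*G*(6 + G)) (r(G) = 1/((295 - 283)*((G*(6 + G)))) = (1/(G*(6 + G)))/12 = 1/(12*G*(6 + G)))
L = 44944
L/r(X(3)) = 44944/((1/(12*(-17 - 1*3)*(6 + (-17 - 1*3))))) = 44944/((1/(12*(-17 - 3)*(6 + (-17 - 3))))) = 44944/(((1/12)/(-20*(6 - 20)))) = 44944/(((1/12)*(-1/20)/(-14))) = 44944/(((1/12)*(-1/20)*(-1/14))) = 44944/(1/3360) = 44944*3360 = 151011840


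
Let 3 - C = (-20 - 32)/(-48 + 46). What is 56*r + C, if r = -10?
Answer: -583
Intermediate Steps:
C = -23 (C = 3 - (-20 - 32)/(-48 + 46) = 3 - (-52)/(-2) = 3 - (-52)*(-1)/2 = 3 - 1*26 = 3 - 26 = -23)
56*r + C = 56*(-10) - 23 = -560 - 23 = -583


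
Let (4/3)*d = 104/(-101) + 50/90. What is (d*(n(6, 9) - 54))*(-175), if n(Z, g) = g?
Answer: -1131375/404 ≈ -2800.4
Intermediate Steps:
d = -431/1212 (d = 3*(104/(-101) + 50/90)/4 = 3*(104*(-1/101) + 50*(1/90))/4 = 3*(-104/101 + 5/9)/4 = (3/4)*(-431/909) = -431/1212 ≈ -0.35561)
(d*(n(6, 9) - 54))*(-175) = -431*(9 - 54)/1212*(-175) = -431/1212*(-45)*(-175) = (6465/404)*(-175) = -1131375/404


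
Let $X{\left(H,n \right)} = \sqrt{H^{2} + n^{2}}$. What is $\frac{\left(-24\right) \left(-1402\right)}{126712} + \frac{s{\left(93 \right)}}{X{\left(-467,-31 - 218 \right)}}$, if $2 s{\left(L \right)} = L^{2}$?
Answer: $\frac{4206}{15839} + \frac{8649 \sqrt{280090}}{560180} \approx 8.4368$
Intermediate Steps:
$s{\left(L \right)} = \frac{L^{2}}{2}$
$\frac{\left(-24\right) \left(-1402\right)}{126712} + \frac{s{\left(93 \right)}}{X{\left(-467,-31 - 218 \right)}} = \frac{\left(-24\right) \left(-1402\right)}{126712} + \frac{\frac{1}{2} \cdot 93^{2}}{\sqrt{\left(-467\right)^{2} + \left(-31 - 218\right)^{2}}} = 33648 \cdot \frac{1}{126712} + \frac{\frac{1}{2} \cdot 8649}{\sqrt{218089 + \left(-249\right)^{2}}} = \frac{4206}{15839} + \frac{8649}{2 \sqrt{218089 + 62001}} = \frac{4206}{15839} + \frac{8649}{2 \sqrt{280090}} = \frac{4206}{15839} + \frac{8649 \frac{\sqrt{280090}}{280090}}{2} = \frac{4206}{15839} + \frac{8649 \sqrt{280090}}{560180}$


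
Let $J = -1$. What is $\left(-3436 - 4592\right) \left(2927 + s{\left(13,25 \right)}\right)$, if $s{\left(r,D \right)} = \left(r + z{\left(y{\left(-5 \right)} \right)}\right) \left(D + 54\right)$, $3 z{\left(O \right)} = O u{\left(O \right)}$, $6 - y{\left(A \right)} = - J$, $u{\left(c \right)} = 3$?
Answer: $-34913772$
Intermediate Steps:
$y{\left(A \right)} = 5$ ($y{\left(A \right)} = 6 - \left(-1\right) \left(-1\right) = 6 - 1 = 5$)
$z{\left(O \right)} = O$ ($z{\left(O \right)} = \frac{O 3}{3} = \frac{3 O}{3} = O$)
$s{\left(r,D \right)} = \left(5 + r\right) \left(54 + D\right)$ ($s{\left(r,D \right)} = \left(r + 5\right) \left(D + 54\right) = \left(5 + r\right) \left(54 + D\right)$)
$\left(-3436 - 4592\right) \left(2927 + s{\left(13,25 \right)}\right) = \left(-3436 - 4592\right) \left(2927 + \left(270 + 5 \cdot 25 + 54 \cdot 13 + 25 \cdot 13\right)\right) = - 8028 \left(2927 + \left(270 + 125 + 702 + 325\right)\right) = - 8028 \left(2927 + 1422\right) = \left(-8028\right) 4349 = -34913772$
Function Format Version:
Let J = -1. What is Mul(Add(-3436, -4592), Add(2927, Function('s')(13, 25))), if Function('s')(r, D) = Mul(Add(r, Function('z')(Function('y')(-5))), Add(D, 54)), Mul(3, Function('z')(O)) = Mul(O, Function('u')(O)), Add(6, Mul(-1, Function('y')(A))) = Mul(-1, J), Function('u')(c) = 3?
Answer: -34913772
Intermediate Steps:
Function('y')(A) = 5 (Function('y')(A) = Add(6, Mul(-1, Mul(-1, -1))) = Add(6, Mul(-1, 1)) = Add(6, -1) = 5)
Function('z')(O) = O (Function('z')(O) = Mul(Rational(1, 3), Mul(O, 3)) = Mul(Rational(1, 3), Mul(3, O)) = O)
Function('s')(r, D) = Mul(Add(5, r), Add(54, D)) (Function('s')(r, D) = Mul(Add(r, 5), Add(D, 54)) = Mul(Add(5, r), Add(54, D)))
Mul(Add(-3436, -4592), Add(2927, Function('s')(13, 25))) = Mul(Add(-3436, -4592), Add(2927, Add(270, Mul(5, 25), Mul(54, 13), Mul(25, 13)))) = Mul(-8028, Add(2927, Add(270, 125, 702, 325))) = Mul(-8028, Add(2927, 1422)) = Mul(-8028, 4349) = -34913772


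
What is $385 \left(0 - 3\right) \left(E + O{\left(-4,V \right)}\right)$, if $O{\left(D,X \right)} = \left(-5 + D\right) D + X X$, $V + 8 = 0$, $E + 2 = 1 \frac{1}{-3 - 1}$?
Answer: $- \frac{451605}{4} \approx -1.129 \cdot 10^{5}$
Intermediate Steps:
$E = - \frac{9}{4}$ ($E = -2 + 1 \frac{1}{-3 - 1} = -2 + 1 \frac{1}{-4} = -2 + 1 \left(- \frac{1}{4}\right) = -2 - \frac{1}{4} = - \frac{9}{4} \approx -2.25$)
$V = -8$ ($V = -8 + 0 = -8$)
$O{\left(D,X \right)} = X^{2} + D \left(-5 + D\right)$ ($O{\left(D,X \right)} = D \left(-5 + D\right) + X^{2} = X^{2} + D \left(-5 + D\right)$)
$385 \left(0 - 3\right) \left(E + O{\left(-4,V \right)}\right) = 385 \left(0 - 3\right) \left(- \frac{9}{4} + \left(\left(-4\right)^{2} + \left(-8\right)^{2} - -20\right)\right) = 385 \left(-3\right) \left(- \frac{9}{4} + \left(16 + 64 + 20\right)\right) = - 1155 \left(- \frac{9}{4} + 100\right) = \left(-1155\right) \frac{391}{4} = - \frac{451605}{4}$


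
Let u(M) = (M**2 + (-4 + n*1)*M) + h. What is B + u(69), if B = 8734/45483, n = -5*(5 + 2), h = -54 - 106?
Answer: 86881264/45483 ≈ 1910.2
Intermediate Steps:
h = -160
n = -35 (n = -5*7 = -35)
B = 8734/45483 (B = 8734*(1/45483) = 8734/45483 ≈ 0.19203)
u(M) = -160 + M**2 - 39*M (u(M) = (M**2 + (-4 - 35*1)*M) - 160 = (M**2 + (-4 - 35)*M) - 160 = (M**2 - 39*M) - 160 = -160 + M**2 - 39*M)
B + u(69) = 8734/45483 + (-160 + 69**2 - 39*69) = 8734/45483 + (-160 + 4761 - 2691) = 8734/45483 + 1910 = 86881264/45483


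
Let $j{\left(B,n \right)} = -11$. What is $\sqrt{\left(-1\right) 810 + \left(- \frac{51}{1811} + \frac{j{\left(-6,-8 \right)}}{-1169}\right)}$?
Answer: $\frac{4 i \sqrt{226903404917987}}{2117059} \approx 28.461 i$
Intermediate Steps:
$\sqrt{\left(-1\right) 810 + \left(- \frac{51}{1811} + \frac{j{\left(-6,-8 \right)}}{-1169}\right)} = \sqrt{\left(-1\right) 810 - \left(- \frac{11}{1169} + \frac{51}{1811}\right)} = \sqrt{-810 - \frac{39698}{2117059}} = \sqrt{- \frac{1714857488}{2117059}} = \frac{4 i \sqrt{226903404917987}}{2117059}$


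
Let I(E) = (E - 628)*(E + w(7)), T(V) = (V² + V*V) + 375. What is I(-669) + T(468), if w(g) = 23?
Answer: 1276285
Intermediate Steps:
T(V) = 375 + 2*V² (T(V) = (V² + V²) + 375 = 2*V² + 375 = 375 + 2*V²)
I(E) = (-628 + E)*(23 + E) (I(E) = (E - 628)*(E + 23) = (-628 + E)*(23 + E))
I(-669) + T(468) = (-14444 + (-669)² - 605*(-669)) + (375 + 2*468²) = (-14444 + 447561 + 404745) + (375 + 2*219024) = 837862 + (375 + 438048) = 837862 + 438423 = 1276285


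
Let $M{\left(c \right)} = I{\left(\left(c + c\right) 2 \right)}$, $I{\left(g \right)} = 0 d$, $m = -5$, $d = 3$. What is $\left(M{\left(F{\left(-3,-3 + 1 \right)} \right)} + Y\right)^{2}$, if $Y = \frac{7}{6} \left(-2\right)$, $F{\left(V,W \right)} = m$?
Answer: $\frac{49}{9} \approx 5.4444$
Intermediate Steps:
$F{\left(V,W \right)} = -5$
$I{\left(g \right)} = 0$ ($I{\left(g \right)} = 0 \cdot 3 = 0$)
$Y = - \frac{7}{3}$ ($Y = 7 \cdot \frac{1}{6} \left(-2\right) = \frac{7}{6} \left(-2\right) = - \frac{7}{3} \approx -2.3333$)
$M{\left(c \right)} = 0$
$\left(M{\left(F{\left(-3,-3 + 1 \right)} \right)} + Y\right)^{2} = \left(0 - \frac{7}{3}\right)^{2} = \left(- \frac{7}{3}\right)^{2} = \frac{49}{9}$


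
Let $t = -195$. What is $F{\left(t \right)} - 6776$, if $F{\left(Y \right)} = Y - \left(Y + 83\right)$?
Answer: $-6859$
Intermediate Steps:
$F{\left(Y \right)} = -83$ ($F{\left(Y \right)} = Y - \left(83 + Y\right) = -83$)
$F{\left(t \right)} - 6776 = -83 - 6776 = -6859$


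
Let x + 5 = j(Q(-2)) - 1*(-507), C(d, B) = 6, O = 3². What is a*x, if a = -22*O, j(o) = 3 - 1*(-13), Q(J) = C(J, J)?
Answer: -102564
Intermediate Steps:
O = 9
Q(J) = 6
j(o) = 16 (j(o) = 3 + 13 = 16)
a = -198 (a = -22*9 = -198)
x = 518 (x = -5 + (16 - 1*(-507)) = -5 + (16 + 507) = -5 + 523 = 518)
a*x = -198*518 = -102564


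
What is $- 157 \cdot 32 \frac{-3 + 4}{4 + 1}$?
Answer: $- \frac{5024}{5} \approx -1004.8$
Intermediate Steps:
$- 157 \cdot 32 \frac{-3 + 4}{4 + 1} = - 157 \cdot 32 \cdot 1 \cdot \frac{1}{5} = - 157 \cdot 32 \cdot \frac{1}{5} = \left(-157\right) \frac{32}{5} = - \frac{5024}{5}$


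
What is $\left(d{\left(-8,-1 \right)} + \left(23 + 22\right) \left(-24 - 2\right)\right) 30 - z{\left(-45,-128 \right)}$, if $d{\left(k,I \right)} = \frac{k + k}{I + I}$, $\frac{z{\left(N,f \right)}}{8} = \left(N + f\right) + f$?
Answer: $-32452$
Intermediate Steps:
$z{\left(N,f \right)} = 8 N + 16 f$ ($z{\left(N,f \right)} = 8 \left(\left(N + f\right) + f\right) = 8 \left(N + 2 f\right) = 8 N + 16 f$)
$d{\left(k,I \right)} = \frac{k}{I}$ ($d{\left(k,I \right)} = \frac{2 k}{2 I} = 2 k \frac{1}{2 I} = \frac{k}{I}$)
$\left(d{\left(-8,-1 \right)} + \left(23 + 22\right) \left(-24 - 2\right)\right) 30 - z{\left(-45,-128 \right)} = \left(- \frac{8}{-1} + \left(23 + 22\right) \left(-24 - 2\right)\right) 30 - \left(8 \left(-45\right) + 16 \left(-128\right)\right) = \left(\left(-8\right) \left(-1\right) + 45 \left(-26\right)\right) 30 - \left(-360 - 2048\right) = \left(8 - 1170\right) 30 - -2408 = \left(-1162\right) 30 + 2408 = -34860 + 2408 = -32452$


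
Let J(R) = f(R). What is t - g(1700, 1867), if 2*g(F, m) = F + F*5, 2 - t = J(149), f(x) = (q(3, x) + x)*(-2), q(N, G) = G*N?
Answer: -3906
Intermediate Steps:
f(x) = -8*x (f(x) = (x*3 + x)*(-2) = (3*x + x)*(-2) = (4*x)*(-2) = -8*x)
J(R) = -8*R
t = 1194 (t = 2 - (-8)*149 = 2 - 1*(-1192) = 2 + 1192 = 1194)
g(F, m) = 3*F (g(F, m) = (F + F*5)/2 = (F + 5*F)/2 = (6*F)/2 = 3*F)
t - g(1700, 1867) = 1194 - 3*1700 = 1194 - 1*5100 = 1194 - 5100 = -3906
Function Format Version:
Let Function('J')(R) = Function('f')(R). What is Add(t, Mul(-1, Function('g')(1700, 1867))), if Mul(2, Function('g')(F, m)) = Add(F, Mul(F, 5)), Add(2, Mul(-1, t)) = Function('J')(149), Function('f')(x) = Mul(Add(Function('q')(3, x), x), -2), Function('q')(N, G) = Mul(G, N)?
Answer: -3906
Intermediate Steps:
Function('f')(x) = Mul(-8, x) (Function('f')(x) = Mul(Add(Mul(x, 3), x), -2) = Mul(Add(Mul(3, x), x), -2) = Mul(Mul(4, x), -2) = Mul(-8, x))
Function('J')(R) = Mul(-8, R)
t = 1194 (t = Add(2, Mul(-1, Mul(-8, 149))) = Add(2, Mul(-1, -1192)) = Add(2, 1192) = 1194)
Function('g')(F, m) = Mul(3, F) (Function('g')(F, m) = Mul(Rational(1, 2), Add(F, Mul(F, 5))) = Mul(Rational(1, 2), Add(F, Mul(5, F))) = Mul(Rational(1, 2), Mul(6, F)) = Mul(3, F))
Add(t, Mul(-1, Function('g')(1700, 1867))) = Add(1194, Mul(-1, Mul(3, 1700))) = Add(1194, Mul(-1, 5100)) = Add(1194, -5100) = -3906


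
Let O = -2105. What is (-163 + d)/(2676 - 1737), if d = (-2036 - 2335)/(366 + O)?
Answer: -5938/34743 ≈ -0.17091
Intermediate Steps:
d = 93/37 (d = (-2036 - 2335)/(366 - 2105) = -4371/(-1739) = -4371*(-1/1739) = 93/37 ≈ 2.5135)
(-163 + d)/(2676 - 1737) = (-163 + 93/37)/(2676 - 1737) = -5938/37/939 = -5938/37*1/939 = -5938/34743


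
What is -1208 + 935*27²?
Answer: 680407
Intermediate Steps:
-1208 + 935*27² = -1208 + 935*729 = -1208 + 681615 = 680407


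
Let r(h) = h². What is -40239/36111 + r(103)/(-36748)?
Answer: -620601457/442335676 ≈ -1.4030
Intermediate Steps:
-40239/36111 + r(103)/(-36748) = -40239/36111 + 103²/(-36748) = -40239*1/36111 + 10609*(-1/36748) = -13413/12037 - 10609/36748 = -620601457/442335676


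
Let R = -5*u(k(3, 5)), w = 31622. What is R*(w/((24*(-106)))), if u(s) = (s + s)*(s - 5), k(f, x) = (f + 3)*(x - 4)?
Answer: 79055/106 ≈ 745.80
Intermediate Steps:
k(f, x) = (-4 + x)*(3 + f) (k(f, x) = (3 + f)*(-4 + x) = (-4 + x)*(3 + f))
u(s) = 2*s*(-5 + s) (u(s) = (2*s)*(-5 + s) = 2*s*(-5 + s))
R = -60 (R = -10*(-12 - 4*3 + 3*5 + 3*5)*(-5 + (-12 - 4*3 + 3*5 + 3*5)) = -10*(-12 - 12 + 15 + 15)*(-5 + (-12 - 12 + 15 + 15)) = -10*6*(-5 + 6) = -10*6 = -5*12 = -60)
R*(w/((24*(-106)))) = -1897320/(24*(-106)) = -1897320/(-2544) = -1897320*(-1)/2544 = -60*(-15811/1272) = 79055/106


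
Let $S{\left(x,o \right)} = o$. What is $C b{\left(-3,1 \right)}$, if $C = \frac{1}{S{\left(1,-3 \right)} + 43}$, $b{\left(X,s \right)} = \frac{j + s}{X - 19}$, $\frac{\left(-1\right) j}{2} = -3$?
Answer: $- \frac{7}{880} \approx -0.0079545$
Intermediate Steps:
$j = 6$ ($j = \left(-2\right) \left(-3\right) = 6$)
$b{\left(X,s \right)} = \frac{6 + s}{-19 + X}$ ($b{\left(X,s \right)} = \frac{6 + s}{X - 19} = \frac{6 + s}{-19 + X}$)
$C = \frac{1}{40}$ ($C = \frac{1}{-3 + 43} = \frac{1}{40} \approx 0.025$)
$C b{\left(-3,1 \right)} = \frac{\frac{1}{-19 - 3} \left(6 + 1\right)}{40} = \frac{\frac{1}{-22} \cdot 7}{40} = \frac{\left(- \frac{1}{22}\right) 7}{40} = \frac{1}{40} \left(- \frac{7}{22}\right) = - \frac{7}{880}$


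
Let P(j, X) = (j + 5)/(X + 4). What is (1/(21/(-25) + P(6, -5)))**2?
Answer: 625/87616 ≈ 0.0071334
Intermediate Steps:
P(j, X) = (5 + j)/(4 + X)
(1/(21/(-25) + P(6, -5)))**2 = (1/(21/(-25) + (5 + 6)/(4 - 5)))**2 = (1/(21*(-1/25) + 11/(-1)))**2 = (1/(-21/25 - 1*11))**2 = (1/(-21/25 - 11))**2 = (1/(-296/25))**2 = (-25/296)**2 = 625/87616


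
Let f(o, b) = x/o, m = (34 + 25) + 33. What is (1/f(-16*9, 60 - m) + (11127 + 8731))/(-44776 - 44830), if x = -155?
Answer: -1539067/6944465 ≈ -0.22163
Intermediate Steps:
m = 92 (m = 59 + 33 = 92)
f(o, b) = -155/o
(1/f(-16*9, 60 - m) + (11127 + 8731))/(-44776 - 44830) = (1/(-155/((-16*9))) + (11127 + 8731))/(-44776 - 44830) = (1/(-155/(-144)) + 19858)/(-89606) = (1/(-155*(-1/144)) + 19858)*(-1/89606) = (1/(155/144) + 19858)*(-1/89606) = (144/155 + 19858)*(-1/89606) = (3078134/155)*(-1/89606) = -1539067/6944465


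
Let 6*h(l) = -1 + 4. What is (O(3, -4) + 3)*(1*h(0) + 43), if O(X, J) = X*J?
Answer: -783/2 ≈ -391.50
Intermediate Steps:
O(X, J) = J*X
h(l) = ½ (h(l) = (-1 + 4)/6 = (⅙)*3 = ½)
(O(3, -4) + 3)*(1*h(0) + 43) = (-4*3 + 3)*(1*(½) + 43) = (-12 + 3)*(½ + 43) = -9*87/2 = -783/2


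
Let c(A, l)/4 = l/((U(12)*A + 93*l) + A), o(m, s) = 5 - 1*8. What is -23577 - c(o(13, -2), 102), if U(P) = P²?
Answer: -71131945/3017 ≈ -23577.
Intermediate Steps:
o(m, s) = -3 (o(m, s) = 5 - 8 = -3)
c(A, l) = 4*l/(93*l + 145*A) (c(A, l) = 4*(l/((12²*A + 93*l) + A)) = 4*(l/((144*A + 93*l) + A)) = 4*(l/((93*l + 144*A) + A)) = 4*(l/(93*l + 145*A)) = 4*l/(93*l + 145*A))
-23577 - c(o(13, -2), 102) = -23577 - 4*102/(93*102 + 145*(-3)) = -23577 - 4*102/(9486 - 435) = -23577 - 4*102/9051 = -23577 - 1*136/3017 = -23577 - 136/3017 = -71131945/3017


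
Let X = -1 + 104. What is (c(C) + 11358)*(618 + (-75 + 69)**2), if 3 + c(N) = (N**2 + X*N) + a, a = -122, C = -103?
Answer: 7346382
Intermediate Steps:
X = 103
c(N) = -125 + N**2 + 103*N (c(N) = -3 + ((N**2 + 103*N) - 122) = -3 + (-122 + N**2 + 103*N) = -125 + N**2 + 103*N)
(c(C) + 11358)*(618 + (-75 + 69)**2) = ((-125 + (-103)**2 + 103*(-103)) + 11358)*(618 + (-75 + 69)**2) = ((-125 + 10609 - 10609) + 11358)*(618 + (-6)**2) = (-125 + 11358)*(618 + 36) = 11233*654 = 7346382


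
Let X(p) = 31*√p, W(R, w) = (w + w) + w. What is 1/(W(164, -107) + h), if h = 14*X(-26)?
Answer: -321/5000297 - 434*I*√26/5000297 ≈ -6.4196e-5 - 0.00044257*I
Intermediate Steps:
W(R, w) = 3*w (W(R, w) = 2*w + w = 3*w)
h = 434*I*√26 (h = 14*(31*√(-26)) = 14*(31*(I*√26)) = 14*(31*I*√26) = 434*I*√26 ≈ 2213.0*I)
1/(W(164, -107) + h) = 1/(3*(-107) + 434*I*√26) = 1/(-321 + 434*I*√26)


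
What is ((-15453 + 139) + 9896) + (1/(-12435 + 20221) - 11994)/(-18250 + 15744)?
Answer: -105621092005/19511716 ≈ -5413.2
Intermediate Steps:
((-15453 + 139) + 9896) + (1/(-12435 + 20221) - 11994)/(-18250 + 15744) = (-15314 + 9896) + (1/7786 - 11994)/(-2506) = -5418 + (1/7786 - 11994)*(-1/2506) = -5418 - 93385283/7786*(-1/2506) = -5418 + 93385283/19511716 = -105621092005/19511716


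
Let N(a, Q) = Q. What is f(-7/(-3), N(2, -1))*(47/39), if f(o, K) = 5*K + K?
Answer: -94/13 ≈ -7.2308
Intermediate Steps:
f(o, K) = 6*K
f(-7/(-3), N(2, -1))*(47/39) = (6*(-1))*(47/39) = -282/39 = -6*47/39 = -94/13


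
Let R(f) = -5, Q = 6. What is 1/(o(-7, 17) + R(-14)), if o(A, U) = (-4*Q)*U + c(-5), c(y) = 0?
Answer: -1/413 ≈ -0.0024213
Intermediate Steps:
o(A, U) = -24*U (o(A, U) = (-4*6)*U + 0 = -24*U + 0 = -24*U)
1/(o(-7, 17) + R(-14)) = 1/(-24*17 - 5) = 1/(-408 - 5) = 1/(-413) = -1/413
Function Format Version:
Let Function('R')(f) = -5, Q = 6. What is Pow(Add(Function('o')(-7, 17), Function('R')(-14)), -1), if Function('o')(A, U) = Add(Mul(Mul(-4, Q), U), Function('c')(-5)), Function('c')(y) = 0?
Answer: Rational(-1, 413) ≈ -0.0024213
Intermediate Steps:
Function('o')(A, U) = Mul(-24, U) (Function('o')(A, U) = Add(Mul(Mul(-4, 6), U), 0) = Add(Mul(-24, U), 0) = Mul(-24, U))
Pow(Add(Function('o')(-7, 17), Function('R')(-14)), -1) = Pow(Add(Mul(-24, 17), -5), -1) = Pow(Add(-408, -5), -1) = Pow(-413, -1) = Rational(-1, 413)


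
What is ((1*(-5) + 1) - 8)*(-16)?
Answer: 192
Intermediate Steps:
((1*(-5) + 1) - 8)*(-16) = ((-5 + 1) - 8)*(-16) = (-4 - 8)*(-16) = -12*(-16) = 192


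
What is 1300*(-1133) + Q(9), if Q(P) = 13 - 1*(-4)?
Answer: -1472883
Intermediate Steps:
Q(P) = 17 (Q(P) = 13 + 4 = 17)
1300*(-1133) + Q(9) = 1300*(-1133) + 17 = -1472900 + 17 = -1472883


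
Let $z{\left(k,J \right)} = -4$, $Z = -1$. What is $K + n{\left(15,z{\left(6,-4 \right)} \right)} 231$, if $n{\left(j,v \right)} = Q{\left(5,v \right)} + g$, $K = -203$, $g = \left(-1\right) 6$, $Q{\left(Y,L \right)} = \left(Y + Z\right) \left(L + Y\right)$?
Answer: $-665$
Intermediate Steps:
$Q{\left(Y,L \right)} = \left(-1 + Y\right) \left(L + Y\right)$ ($Q{\left(Y,L \right)} = \left(Y - 1\right) \left(L + Y\right) = \left(-1 + Y\right) \left(L + Y\right)$)
$g = -6$
$n{\left(j,v \right)} = 14 + 4 v$ ($n{\left(j,v \right)} = \left(5^{2} - v - 5 + v 5\right) - 6 = \left(25 - v - 5 + 5 v\right) - 6 = \left(20 + 4 v\right) - 6 = 14 + 4 v$)
$K + n{\left(15,z{\left(6,-4 \right)} \right)} 231 = -203 + \left(14 + 4 \left(-4\right)\right) 231 = -203 + \left(14 - 16\right) 231 = -203 - 462 = -665$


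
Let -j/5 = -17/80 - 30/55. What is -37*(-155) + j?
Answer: 1010027/176 ≈ 5738.8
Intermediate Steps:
j = 667/176 (j = -5*(-17/80 - 30/55) = -5*(-17*1/80 - 30*1/55) = -5*(-17/80 - 6/11) = -5*(-667/880) = 667/176 ≈ 3.7898)
-37*(-155) + j = -37*(-155) + 667/176 = 5735 + 667/176 = 1010027/176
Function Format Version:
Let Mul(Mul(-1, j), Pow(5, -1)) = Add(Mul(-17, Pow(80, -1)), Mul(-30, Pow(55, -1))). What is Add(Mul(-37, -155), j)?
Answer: Rational(1010027, 176) ≈ 5738.8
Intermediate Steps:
j = Rational(667, 176) (j = Mul(-5, Add(Mul(-17, Pow(80, -1)), Mul(-30, Pow(55, -1)))) = Mul(-5, Add(Mul(-17, Rational(1, 80)), Mul(-30, Rational(1, 55)))) = Mul(-5, Add(Rational(-17, 80), Rational(-6, 11))) = Mul(-5, Rational(-667, 880)) = Rational(667, 176) ≈ 3.7898)
Add(Mul(-37, -155), j) = Add(Mul(-37, -155), Rational(667, 176)) = Add(5735, Rational(667, 176)) = Rational(1010027, 176)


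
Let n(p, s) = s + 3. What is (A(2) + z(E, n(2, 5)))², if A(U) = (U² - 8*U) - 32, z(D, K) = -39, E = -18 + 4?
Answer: 6889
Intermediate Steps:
n(p, s) = 3 + s
E = -14
A(U) = -32 + U² - 8*U
(A(2) + z(E, n(2, 5)))² = ((-32 + 2² - 8*2) - 39)² = ((-32 + 4 - 16) - 39)² = (-44 - 39)² = (-83)² = 6889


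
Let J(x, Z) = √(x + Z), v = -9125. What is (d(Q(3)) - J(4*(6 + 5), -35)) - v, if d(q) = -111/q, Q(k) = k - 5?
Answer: 18355/2 ≈ 9177.5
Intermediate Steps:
Q(k) = -5 + k
J(x, Z) = √(Z + x)
(d(Q(3)) - J(4*(6 + 5), -35)) - v = (-111/(-5 + 3) - √(-35 + 4*(6 + 5))) - 1*(-9125) = (-111/(-2) - √(-35 + 4*11)) + 9125 = (-111*(-½) - √(-35 + 44)) + 9125 = (111/2 - √9) + 9125 = (111/2 - 1*3) + 9125 = (111/2 - 3) + 9125 = 105/2 + 9125 = 18355/2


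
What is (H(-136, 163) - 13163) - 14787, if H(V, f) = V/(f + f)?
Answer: -4555918/163 ≈ -27950.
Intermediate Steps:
H(V, f) = V/(2*f) (H(V, f) = V/((2*f)) = V*(1/(2*f)) = V/(2*f))
(H(-136, 163) - 13163) - 14787 = ((½)*(-136)/163 - 13163) - 14787 = ((½)*(-136)*(1/163) - 13163) - 14787 = (-68/163 - 13163) - 14787 = -2145637/163 - 14787 = -4555918/163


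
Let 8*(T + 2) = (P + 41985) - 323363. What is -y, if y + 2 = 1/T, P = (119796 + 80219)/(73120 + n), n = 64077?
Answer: 77213522782/38606212603 ≈ 2.0000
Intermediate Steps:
P = 200015/137197 (P = (119796 + 80219)/(73120 + 64077) = 200015/137197 ≈ 1.4579)
T = -38606212603/1097576 (T = -2 + ((200015/137197 + 41985) - 323363)/8 = -2 + (5760416060/137197 - 323363)/8 = -2 + (1/8)*(-38604017451/137197) = -2 - 38604017451/1097576 = -38606212603/1097576 ≈ -35174.)
y = -77213522782/38606212603 (y = -2 + 1/(-38606212603/1097576) = -2 - 1097576/38606212603 = -77213522782/38606212603 ≈ -2.0000)
-y = -1*(-77213522782/38606212603) = 77213522782/38606212603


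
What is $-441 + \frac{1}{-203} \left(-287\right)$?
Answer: $- \frac{12748}{29} \approx -439.59$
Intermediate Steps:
$-441 + \frac{1}{-203} \left(-287\right) = -441 - - \frac{41}{29} = -441 + \frac{41}{29} = - \frac{12748}{29}$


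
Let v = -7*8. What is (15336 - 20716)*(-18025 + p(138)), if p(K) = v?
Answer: 97275780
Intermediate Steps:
v = -56
p(K) = -56
(15336 - 20716)*(-18025 + p(138)) = (15336 - 20716)*(-18025 - 56) = -5380*(-18081) = 97275780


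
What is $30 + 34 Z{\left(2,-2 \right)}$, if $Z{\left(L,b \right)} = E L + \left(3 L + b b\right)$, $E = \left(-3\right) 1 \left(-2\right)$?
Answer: $778$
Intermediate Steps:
$E = 6$ ($E = \left(-3\right) \left(-2\right) = 6$)
$Z{\left(L,b \right)} = b^{2} + 9 L$ ($Z{\left(L,b \right)} = 6 L + \left(3 L + b b\right) = 6 L + \left(3 L + b^{2}\right) = 6 L + \left(b^{2} + 3 L\right) = b^{2} + 9 L$)
$30 + 34 Z{\left(2,-2 \right)} = 30 + 34 \left(\left(-2\right)^{2} + 9 \cdot 2\right) = 30 + 34 \left(4 + 18\right) = 30 + 34 \cdot 22 = 30 + 748 = 778$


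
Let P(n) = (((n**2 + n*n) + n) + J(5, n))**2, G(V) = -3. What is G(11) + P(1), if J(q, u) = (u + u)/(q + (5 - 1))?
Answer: 598/81 ≈ 7.3827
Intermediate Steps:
J(q, u) = 2*u/(4 + q) (J(q, u) = (2*u)/(q + 4) = (2*u)/(4 + q) = 2*u/(4 + q))
P(n) = (2*n**2 + 11*n/9)**2 (P(n) = (((n**2 + n*n) + n) + 2*n/(4 + 5))**2 = (((n**2 + n**2) + n) + 2*n/9)**2 = ((2*n**2 + n) + 2*n*(1/9))**2 = ((n + 2*n**2) + 2*n/9)**2 = (2*n**2 + 11*n/9)**2)
G(11) + P(1) = -3 + (1/81)*1**2*(11 + 18*1)**2 = -3 + (1/81)*1*(11 + 18)**2 = -3 + (1/81)*1*29**2 = -3 + (1/81)*1*841 = -3 + 841/81 = 598/81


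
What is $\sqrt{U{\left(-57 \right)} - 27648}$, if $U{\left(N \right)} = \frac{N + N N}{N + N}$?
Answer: $2 i \sqrt{6919} \approx 166.36 i$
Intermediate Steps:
$U{\left(N \right)} = \frac{N + N^{2}}{2 N}$
$\sqrt{U{\left(-57 \right)} - 27648} = \sqrt{\left(\frac{1}{2} + \frac{1}{2} \left(-57\right)\right) - 27648} = \sqrt{\left(\frac{1}{2} - \frac{57}{2}\right) - 27648} = \sqrt{-28 - 27648} = \sqrt{-27676} = 2 i \sqrt{6919}$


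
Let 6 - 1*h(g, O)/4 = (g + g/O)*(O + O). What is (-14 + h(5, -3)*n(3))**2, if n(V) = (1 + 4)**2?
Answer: 6687396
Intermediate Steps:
h(g, O) = 24 - 8*O*(g + g/O) (h(g, O) = 24 - 4*(g + g/O)*(O + O) = 24 - 4*(g + g/O)*2*O = 24 - 8*O*(g + g/O))
n(V) = 25 (n(V) = 5**2 = 25)
(-14 + h(5, -3)*n(3))**2 = (-14 + (24 - 8*5 - 8*(-3)*5)*25)**2 = (-14 + (24 - 40 + 120)*25)**2 = (-14 + 104*25)**2 = (-14 + 2600)**2 = 2586**2 = 6687396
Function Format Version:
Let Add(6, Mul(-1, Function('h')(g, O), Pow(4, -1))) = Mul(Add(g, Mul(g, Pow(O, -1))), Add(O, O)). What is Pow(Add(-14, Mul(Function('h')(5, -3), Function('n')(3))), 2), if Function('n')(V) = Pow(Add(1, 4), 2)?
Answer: 6687396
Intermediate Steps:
Function('h')(g, O) = Add(24, Mul(-8, O, Add(g, Mul(g, Pow(O, -1))))) (Function('h')(g, O) = Add(24, Mul(-4, Mul(Add(g, Mul(g, Pow(O, -1))), Add(O, O)))) = Add(24, Mul(-4, Mul(Add(g, Mul(g, Pow(O, -1))), Mul(2, O)))) = Add(24, Mul(-4, Mul(2, O, Add(g, Mul(g, Pow(O, -1)))))) = Add(24, Mul(-8, O, Add(g, Mul(g, Pow(O, -1))))))
Function('n')(V) = 25 (Function('n')(V) = Pow(5, 2) = 25)
Pow(Add(-14, Mul(Function('h')(5, -3), Function('n')(3))), 2) = Pow(Add(-14, Mul(Add(24, Mul(-8, 5), Mul(-8, -3, 5)), 25)), 2) = Pow(Add(-14, Mul(Add(24, -40, 120), 25)), 2) = Pow(Add(-14, Mul(104, 25)), 2) = Pow(Add(-14, 2600), 2) = Pow(2586, 2) = 6687396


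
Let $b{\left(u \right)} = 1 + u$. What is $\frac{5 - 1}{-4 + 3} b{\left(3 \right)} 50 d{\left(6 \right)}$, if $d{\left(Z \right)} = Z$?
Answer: $-4800$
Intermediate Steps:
$\frac{5 - 1}{-4 + 3} b{\left(3 \right)} 50 d{\left(6 \right)} = \frac{5 - 1}{-4 + 3} \left(1 + 3\right) 50 \cdot 6 = \frac{4}{-1} \cdot 4 \cdot 300 = 4 \left(-1\right) 4 \cdot 300 = \left(-4\right) 4 \cdot 300 = \left(-16\right) 300 = -4800$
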